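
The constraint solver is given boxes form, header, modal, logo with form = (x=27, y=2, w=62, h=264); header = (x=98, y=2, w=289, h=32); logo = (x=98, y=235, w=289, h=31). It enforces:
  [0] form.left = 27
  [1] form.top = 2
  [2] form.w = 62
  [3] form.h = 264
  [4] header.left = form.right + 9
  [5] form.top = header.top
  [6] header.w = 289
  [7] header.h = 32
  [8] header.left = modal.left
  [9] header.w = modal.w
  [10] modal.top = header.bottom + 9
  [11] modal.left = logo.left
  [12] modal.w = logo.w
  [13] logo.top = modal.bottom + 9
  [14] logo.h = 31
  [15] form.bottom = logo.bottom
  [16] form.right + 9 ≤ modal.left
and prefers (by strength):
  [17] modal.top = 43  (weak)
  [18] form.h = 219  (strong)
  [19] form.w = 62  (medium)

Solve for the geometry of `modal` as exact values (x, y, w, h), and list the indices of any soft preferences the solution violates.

1. modal.x = 98  [header.left = modal.left]
2. modal.w = 289  [header.w = modal.w]
3. modal.y = 43  [modal.top = header.bottom + 9]
4. modal.h = 183  [logo.top = modal.bottom + 9]

modal = (x=98, y=43, w=289, h=183)
violated soft preferences: 18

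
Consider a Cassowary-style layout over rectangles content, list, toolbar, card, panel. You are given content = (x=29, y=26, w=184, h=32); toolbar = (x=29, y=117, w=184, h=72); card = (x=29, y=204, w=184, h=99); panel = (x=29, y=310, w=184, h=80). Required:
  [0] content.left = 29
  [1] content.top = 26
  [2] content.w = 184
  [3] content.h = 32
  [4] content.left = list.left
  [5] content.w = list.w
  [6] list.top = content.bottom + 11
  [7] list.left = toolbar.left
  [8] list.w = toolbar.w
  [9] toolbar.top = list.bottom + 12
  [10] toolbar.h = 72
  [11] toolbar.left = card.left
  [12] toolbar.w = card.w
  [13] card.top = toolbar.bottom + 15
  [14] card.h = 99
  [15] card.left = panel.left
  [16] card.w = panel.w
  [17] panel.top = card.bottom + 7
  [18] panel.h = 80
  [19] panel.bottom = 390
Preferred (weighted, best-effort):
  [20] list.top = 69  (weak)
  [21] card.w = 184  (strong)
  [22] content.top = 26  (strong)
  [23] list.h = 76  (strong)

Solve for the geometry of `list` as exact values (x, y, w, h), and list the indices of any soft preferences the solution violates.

list = (x=29, y=69, w=184, h=36)
violated soft preferences: 23

1. list.x = 29  [content.left = list.left]
2. list.w = 184  [content.w = list.w]
3. list.y = 69  [list.top = content.bottom + 11]
4. list.h = 36  [toolbar.top = list.bottom + 12]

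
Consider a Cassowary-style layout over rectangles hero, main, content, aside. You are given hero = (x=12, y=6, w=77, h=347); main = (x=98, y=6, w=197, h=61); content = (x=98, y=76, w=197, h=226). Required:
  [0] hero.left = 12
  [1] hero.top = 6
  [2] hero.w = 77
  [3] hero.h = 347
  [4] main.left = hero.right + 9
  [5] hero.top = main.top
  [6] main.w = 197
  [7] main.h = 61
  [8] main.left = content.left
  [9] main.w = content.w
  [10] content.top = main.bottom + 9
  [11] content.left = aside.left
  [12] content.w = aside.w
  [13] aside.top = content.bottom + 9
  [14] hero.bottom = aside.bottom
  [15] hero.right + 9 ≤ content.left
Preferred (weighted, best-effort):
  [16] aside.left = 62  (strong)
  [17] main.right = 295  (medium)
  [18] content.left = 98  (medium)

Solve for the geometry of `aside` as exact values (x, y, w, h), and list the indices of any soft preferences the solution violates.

1. aside.x = 98  [content.left = aside.left]
2. aside.w = 197  [content.w = aside.w]
3. aside.y = 311  [aside.top = content.bottom + 9]
4. aside.h = 42  [hero.bottom = aside.bottom]

aside = (x=98, y=311, w=197, h=42)
violated soft preferences: 16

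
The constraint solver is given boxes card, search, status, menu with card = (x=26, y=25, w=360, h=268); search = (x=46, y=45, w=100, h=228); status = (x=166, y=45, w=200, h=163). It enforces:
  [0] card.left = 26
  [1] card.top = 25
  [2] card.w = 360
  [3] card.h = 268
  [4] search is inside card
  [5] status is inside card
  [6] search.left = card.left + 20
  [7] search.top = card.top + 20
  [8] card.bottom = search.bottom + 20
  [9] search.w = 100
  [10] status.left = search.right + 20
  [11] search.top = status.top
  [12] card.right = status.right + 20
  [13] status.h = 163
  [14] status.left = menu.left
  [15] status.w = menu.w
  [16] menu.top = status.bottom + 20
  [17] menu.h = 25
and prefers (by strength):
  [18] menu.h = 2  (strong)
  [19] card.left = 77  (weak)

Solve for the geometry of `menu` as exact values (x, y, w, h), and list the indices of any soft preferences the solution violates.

1. menu.x = 166  [status.left = menu.left]
2. menu.w = 200  [status.w = menu.w]
3. menu.y = 228  [menu.top = status.bottom + 20]
4. menu.h = 25  [menu.h = 25]

menu = (x=166, y=228, w=200, h=25)
violated soft preferences: 18, 19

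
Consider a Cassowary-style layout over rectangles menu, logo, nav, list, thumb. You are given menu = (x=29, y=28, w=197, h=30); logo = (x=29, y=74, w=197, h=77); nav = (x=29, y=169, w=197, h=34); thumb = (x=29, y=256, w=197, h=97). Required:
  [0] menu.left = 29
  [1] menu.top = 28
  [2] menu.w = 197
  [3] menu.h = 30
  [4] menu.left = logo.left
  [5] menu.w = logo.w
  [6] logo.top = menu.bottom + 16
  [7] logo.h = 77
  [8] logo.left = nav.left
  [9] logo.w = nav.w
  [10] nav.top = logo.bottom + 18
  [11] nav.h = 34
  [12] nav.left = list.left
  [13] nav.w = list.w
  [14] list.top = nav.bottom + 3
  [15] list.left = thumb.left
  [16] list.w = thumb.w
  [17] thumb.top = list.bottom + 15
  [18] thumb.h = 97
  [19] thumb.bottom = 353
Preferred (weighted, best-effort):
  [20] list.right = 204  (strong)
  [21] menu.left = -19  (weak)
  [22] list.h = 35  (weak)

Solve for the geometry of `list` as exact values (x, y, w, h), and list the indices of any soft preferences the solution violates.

list = (x=29, y=206, w=197, h=35)
violated soft preferences: 20, 21

1. list.x = 29  [nav.left = list.left]
2. list.w = 197  [nav.w = list.w]
3. list.y = 206  [list.top = nav.bottom + 3]
4. list.h = 35  [thumb.top = list.bottom + 15]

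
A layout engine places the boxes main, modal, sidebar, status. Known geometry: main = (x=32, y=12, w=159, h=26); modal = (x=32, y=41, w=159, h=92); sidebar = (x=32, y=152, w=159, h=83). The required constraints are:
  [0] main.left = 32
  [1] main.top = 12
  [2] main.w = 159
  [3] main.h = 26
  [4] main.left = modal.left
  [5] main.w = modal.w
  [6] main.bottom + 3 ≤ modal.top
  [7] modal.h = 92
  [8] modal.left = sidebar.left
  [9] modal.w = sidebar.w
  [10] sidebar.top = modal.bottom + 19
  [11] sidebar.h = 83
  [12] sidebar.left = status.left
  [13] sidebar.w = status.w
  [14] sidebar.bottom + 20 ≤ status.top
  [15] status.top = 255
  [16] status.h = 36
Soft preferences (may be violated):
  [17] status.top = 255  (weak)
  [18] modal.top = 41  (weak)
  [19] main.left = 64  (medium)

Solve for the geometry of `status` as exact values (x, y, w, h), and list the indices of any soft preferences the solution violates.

status = (x=32, y=255, w=159, h=36)
violated soft preferences: 19

1. status.x = 32  [sidebar.left = status.left]
2. status.w = 159  [sidebar.w = status.w]
3. status.y = 255  [status.top = 255]
4. status.h = 36  [status.h = 36]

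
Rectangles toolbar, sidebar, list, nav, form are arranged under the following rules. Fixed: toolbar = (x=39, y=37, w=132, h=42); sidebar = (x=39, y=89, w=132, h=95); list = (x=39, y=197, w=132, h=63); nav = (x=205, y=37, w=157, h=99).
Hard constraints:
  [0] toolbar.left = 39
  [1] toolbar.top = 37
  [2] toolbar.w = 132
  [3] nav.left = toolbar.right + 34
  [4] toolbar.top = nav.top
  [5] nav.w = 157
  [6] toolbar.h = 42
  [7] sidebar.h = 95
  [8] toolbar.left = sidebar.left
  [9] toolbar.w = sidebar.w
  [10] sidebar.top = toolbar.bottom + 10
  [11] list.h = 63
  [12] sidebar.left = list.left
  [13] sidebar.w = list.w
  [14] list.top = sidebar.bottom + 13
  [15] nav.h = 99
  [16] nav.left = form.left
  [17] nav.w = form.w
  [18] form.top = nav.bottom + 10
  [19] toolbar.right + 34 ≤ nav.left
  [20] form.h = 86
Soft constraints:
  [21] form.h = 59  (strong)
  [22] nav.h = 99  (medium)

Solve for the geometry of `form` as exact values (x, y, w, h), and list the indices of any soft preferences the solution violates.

form = (x=205, y=146, w=157, h=86)
violated soft preferences: 21

1. form.x = 205  [nav.left = form.left]
2. form.w = 157  [nav.w = form.w]
3. form.y = 146  [form.top = nav.bottom + 10]
4. form.h = 86  [form.h = 86]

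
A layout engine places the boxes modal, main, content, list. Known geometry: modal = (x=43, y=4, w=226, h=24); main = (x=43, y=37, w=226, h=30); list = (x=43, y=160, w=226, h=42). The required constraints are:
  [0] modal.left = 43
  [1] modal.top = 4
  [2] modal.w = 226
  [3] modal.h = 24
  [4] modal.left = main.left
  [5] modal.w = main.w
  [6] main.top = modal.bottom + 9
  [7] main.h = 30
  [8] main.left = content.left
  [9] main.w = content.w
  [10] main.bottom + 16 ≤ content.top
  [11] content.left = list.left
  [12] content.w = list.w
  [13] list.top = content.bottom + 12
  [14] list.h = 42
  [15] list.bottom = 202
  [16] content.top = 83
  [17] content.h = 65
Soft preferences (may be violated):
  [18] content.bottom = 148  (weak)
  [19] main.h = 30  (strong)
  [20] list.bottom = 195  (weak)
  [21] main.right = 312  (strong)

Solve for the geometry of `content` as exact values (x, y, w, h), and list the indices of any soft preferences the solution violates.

content = (x=43, y=83, w=226, h=65)
violated soft preferences: 20, 21

1. content.x = 43  [main.left = content.left]
2. content.w = 226  [main.w = content.w]
3. content.y = 83  [content.top = 83]
4. content.h = 65  [content.h = 65]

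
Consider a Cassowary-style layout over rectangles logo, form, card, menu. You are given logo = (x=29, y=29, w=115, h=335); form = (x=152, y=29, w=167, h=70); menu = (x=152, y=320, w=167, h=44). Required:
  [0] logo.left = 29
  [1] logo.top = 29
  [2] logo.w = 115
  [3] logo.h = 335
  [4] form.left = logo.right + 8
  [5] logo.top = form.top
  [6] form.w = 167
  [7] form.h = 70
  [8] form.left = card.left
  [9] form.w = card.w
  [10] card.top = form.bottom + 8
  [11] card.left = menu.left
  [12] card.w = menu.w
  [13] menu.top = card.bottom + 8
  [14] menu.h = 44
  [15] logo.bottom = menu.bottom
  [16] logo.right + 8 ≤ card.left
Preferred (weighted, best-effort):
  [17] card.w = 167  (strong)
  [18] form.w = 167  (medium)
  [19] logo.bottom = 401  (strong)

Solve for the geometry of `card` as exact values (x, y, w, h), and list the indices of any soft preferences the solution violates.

card = (x=152, y=107, w=167, h=205)
violated soft preferences: 19

1. card.x = 152  [form.left = card.left]
2. card.w = 167  [form.w = card.w]
3. card.y = 107  [card.top = form.bottom + 8]
4. card.h = 205  [menu.top = card.bottom + 8]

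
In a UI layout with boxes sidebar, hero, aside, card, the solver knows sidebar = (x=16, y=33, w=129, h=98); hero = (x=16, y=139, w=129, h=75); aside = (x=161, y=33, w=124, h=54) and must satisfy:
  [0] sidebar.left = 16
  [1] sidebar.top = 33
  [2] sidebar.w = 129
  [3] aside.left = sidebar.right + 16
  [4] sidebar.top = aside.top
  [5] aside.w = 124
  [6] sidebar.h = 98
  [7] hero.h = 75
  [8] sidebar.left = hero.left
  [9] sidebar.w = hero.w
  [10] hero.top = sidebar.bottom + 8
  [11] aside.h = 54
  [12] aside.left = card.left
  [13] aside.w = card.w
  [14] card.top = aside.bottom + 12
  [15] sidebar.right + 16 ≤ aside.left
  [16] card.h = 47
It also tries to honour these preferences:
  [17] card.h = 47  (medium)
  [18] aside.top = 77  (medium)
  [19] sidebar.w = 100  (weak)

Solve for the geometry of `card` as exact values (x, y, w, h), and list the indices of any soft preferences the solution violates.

1. card.x = 161  [aside.left = card.left]
2. card.w = 124  [aside.w = card.w]
3. card.y = 99  [card.top = aside.bottom + 12]
4. card.h = 47  [card.h = 47]

card = (x=161, y=99, w=124, h=47)
violated soft preferences: 18, 19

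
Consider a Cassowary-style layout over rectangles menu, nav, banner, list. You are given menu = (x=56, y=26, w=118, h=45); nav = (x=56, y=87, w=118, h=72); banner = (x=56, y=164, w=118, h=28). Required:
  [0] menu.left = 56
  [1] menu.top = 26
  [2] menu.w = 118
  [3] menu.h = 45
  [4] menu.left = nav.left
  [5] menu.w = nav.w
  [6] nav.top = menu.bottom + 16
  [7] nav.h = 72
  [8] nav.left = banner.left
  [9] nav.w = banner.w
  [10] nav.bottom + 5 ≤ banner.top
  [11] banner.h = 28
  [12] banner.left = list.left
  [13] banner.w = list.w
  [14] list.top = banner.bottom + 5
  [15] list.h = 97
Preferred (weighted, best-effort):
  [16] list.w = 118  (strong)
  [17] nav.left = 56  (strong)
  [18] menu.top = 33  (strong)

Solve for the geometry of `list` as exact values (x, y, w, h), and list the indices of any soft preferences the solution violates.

list = (x=56, y=197, w=118, h=97)
violated soft preferences: 18

1. list.x = 56  [banner.left = list.left]
2. list.w = 118  [banner.w = list.w]
3. list.y = 197  [list.top = banner.bottom + 5]
4. list.h = 97  [list.h = 97]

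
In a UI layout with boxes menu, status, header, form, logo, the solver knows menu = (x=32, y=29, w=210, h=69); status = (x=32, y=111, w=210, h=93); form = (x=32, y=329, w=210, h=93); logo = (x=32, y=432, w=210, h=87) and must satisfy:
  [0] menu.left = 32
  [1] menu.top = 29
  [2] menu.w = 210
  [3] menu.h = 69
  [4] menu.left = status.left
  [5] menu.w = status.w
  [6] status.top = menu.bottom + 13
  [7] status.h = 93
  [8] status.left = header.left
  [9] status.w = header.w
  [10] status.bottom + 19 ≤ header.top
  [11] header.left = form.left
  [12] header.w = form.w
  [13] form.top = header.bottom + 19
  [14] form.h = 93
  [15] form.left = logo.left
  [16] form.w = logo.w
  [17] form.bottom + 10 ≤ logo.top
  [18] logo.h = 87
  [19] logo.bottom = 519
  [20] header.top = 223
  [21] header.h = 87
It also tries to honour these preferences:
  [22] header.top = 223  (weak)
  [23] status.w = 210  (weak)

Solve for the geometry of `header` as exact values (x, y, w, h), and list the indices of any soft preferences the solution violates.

header = (x=32, y=223, w=210, h=87)
violated soft preferences: none

1. header.x = 32  [status.left = header.left]
2. header.w = 210  [status.w = header.w]
3. header.y = 223  [header.top = 223]
4. header.h = 87  [header.h = 87]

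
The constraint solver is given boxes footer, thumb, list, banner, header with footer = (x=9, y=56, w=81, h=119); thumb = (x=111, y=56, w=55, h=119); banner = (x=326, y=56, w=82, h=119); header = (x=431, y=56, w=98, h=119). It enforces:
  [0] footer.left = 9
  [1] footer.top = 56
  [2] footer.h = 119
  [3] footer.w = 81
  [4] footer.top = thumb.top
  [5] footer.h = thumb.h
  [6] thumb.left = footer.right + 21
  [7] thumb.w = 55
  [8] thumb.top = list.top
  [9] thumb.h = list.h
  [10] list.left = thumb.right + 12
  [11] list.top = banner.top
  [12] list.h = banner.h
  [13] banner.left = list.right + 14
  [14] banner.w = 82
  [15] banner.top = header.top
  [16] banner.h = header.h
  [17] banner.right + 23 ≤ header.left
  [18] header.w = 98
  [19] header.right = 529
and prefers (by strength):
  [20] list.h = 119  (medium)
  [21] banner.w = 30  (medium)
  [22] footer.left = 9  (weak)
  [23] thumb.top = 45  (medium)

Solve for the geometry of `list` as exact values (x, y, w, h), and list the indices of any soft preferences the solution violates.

list = (x=178, y=56, w=134, h=119)
violated soft preferences: 21, 23

1. list.y = 56  [thumb.top = list.top]
2. list.h = 119  [thumb.h = list.h]
3. list.x = 178  [list.left = thumb.right + 12]
4. list.w = 134  [banner.left = list.right + 14]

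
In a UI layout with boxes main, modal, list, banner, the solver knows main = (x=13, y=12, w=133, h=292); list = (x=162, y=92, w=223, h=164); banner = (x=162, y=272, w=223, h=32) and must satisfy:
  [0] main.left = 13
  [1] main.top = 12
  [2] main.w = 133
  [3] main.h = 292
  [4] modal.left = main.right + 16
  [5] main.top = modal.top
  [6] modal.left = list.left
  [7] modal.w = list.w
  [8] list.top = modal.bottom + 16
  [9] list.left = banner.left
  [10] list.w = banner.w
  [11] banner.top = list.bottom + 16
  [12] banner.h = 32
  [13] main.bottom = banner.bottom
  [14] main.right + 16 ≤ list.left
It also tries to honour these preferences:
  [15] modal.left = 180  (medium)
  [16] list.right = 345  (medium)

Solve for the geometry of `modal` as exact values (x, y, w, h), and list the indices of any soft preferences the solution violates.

1. modal.x = 162  [modal.left = main.right + 16]
2. modal.y = 12  [main.top = modal.top]
3. modal.w = 223  [modal.w = list.w]
4. modal.h = 64  [list.top = modal.bottom + 16]

modal = (x=162, y=12, w=223, h=64)
violated soft preferences: 15, 16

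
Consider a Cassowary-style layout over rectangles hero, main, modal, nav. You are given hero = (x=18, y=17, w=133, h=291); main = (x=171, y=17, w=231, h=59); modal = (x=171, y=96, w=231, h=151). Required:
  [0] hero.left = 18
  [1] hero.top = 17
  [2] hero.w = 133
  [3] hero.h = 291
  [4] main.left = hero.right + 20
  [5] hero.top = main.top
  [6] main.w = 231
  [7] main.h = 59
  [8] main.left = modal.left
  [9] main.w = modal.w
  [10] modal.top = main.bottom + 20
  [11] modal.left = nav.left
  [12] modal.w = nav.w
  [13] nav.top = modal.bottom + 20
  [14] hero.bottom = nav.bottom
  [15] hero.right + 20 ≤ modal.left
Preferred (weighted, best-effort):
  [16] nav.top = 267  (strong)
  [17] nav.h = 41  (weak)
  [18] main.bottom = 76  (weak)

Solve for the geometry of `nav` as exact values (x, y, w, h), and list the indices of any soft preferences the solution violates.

1. nav.x = 171  [modal.left = nav.left]
2. nav.w = 231  [modal.w = nav.w]
3. nav.y = 267  [nav.top = modal.bottom + 20]
4. nav.h = 41  [hero.bottom = nav.bottom]

nav = (x=171, y=267, w=231, h=41)
violated soft preferences: none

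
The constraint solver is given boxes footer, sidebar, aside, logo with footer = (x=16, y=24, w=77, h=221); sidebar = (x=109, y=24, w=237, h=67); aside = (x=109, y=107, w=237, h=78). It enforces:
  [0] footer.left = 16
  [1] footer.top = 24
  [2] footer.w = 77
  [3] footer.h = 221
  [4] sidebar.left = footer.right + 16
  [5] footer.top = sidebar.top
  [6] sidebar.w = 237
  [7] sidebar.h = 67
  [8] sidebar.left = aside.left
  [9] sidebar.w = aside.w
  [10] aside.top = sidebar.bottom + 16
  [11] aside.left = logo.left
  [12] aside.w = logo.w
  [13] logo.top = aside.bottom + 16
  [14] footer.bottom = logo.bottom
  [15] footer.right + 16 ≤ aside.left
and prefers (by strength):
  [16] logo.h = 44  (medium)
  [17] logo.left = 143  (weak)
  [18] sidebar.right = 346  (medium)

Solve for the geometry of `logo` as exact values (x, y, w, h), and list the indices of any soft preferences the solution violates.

logo = (x=109, y=201, w=237, h=44)
violated soft preferences: 17

1. logo.x = 109  [aside.left = logo.left]
2. logo.w = 237  [aside.w = logo.w]
3. logo.y = 201  [logo.top = aside.bottom + 16]
4. logo.h = 44  [footer.bottom = logo.bottom]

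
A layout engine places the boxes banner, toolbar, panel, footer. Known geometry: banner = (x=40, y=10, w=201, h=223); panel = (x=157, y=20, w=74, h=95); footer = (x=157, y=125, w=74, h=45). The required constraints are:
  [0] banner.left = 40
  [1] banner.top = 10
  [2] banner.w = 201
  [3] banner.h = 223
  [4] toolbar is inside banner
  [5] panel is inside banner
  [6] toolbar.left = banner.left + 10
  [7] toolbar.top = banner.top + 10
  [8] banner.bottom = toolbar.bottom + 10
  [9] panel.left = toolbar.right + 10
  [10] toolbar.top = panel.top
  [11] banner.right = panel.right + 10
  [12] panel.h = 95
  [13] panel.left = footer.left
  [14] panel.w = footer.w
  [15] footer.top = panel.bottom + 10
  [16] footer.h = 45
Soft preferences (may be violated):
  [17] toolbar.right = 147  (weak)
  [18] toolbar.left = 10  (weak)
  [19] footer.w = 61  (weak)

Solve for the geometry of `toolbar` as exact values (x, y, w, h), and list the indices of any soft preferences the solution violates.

toolbar = (x=50, y=20, w=97, h=203)
violated soft preferences: 18, 19

1. toolbar.x = 50  [toolbar.left = banner.left + 10]
2. toolbar.y = 20  [toolbar.top = banner.top + 10]
3. toolbar.h = 203  [banner.bottom = toolbar.bottom + 10]
4. toolbar.w = 97  [panel.left = toolbar.right + 10]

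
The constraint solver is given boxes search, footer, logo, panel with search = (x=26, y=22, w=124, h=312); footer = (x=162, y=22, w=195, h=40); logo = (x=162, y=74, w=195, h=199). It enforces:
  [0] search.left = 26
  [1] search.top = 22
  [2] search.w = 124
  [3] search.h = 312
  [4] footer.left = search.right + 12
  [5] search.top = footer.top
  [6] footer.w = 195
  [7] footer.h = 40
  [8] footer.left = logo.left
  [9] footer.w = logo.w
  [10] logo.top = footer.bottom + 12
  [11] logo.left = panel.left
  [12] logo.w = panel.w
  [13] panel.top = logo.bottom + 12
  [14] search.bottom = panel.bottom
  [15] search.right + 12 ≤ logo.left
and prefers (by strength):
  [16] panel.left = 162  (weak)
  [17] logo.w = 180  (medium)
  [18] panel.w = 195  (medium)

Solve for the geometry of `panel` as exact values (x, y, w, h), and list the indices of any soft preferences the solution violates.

1. panel.x = 162  [logo.left = panel.left]
2. panel.w = 195  [logo.w = panel.w]
3. panel.y = 285  [panel.top = logo.bottom + 12]
4. panel.h = 49  [search.bottom = panel.bottom]

panel = (x=162, y=285, w=195, h=49)
violated soft preferences: 17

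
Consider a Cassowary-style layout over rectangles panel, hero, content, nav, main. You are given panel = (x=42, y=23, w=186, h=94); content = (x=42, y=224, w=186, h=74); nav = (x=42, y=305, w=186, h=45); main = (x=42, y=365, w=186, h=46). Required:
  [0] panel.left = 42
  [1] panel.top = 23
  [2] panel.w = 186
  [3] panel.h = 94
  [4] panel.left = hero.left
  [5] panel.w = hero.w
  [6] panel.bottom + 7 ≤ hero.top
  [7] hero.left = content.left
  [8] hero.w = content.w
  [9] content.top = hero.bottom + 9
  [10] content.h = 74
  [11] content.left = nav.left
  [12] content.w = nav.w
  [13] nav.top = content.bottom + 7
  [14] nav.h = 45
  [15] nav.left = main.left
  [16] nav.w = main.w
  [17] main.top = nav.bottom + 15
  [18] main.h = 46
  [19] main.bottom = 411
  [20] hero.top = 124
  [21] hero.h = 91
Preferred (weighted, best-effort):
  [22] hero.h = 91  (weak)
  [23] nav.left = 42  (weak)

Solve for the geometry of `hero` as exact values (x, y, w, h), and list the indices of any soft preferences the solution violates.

1. hero.x = 42  [panel.left = hero.left]
2. hero.w = 186  [panel.w = hero.w]
3. hero.y = 124  [hero.top = 124]
4. hero.h = 91  [hero.h = 91]

hero = (x=42, y=124, w=186, h=91)
violated soft preferences: none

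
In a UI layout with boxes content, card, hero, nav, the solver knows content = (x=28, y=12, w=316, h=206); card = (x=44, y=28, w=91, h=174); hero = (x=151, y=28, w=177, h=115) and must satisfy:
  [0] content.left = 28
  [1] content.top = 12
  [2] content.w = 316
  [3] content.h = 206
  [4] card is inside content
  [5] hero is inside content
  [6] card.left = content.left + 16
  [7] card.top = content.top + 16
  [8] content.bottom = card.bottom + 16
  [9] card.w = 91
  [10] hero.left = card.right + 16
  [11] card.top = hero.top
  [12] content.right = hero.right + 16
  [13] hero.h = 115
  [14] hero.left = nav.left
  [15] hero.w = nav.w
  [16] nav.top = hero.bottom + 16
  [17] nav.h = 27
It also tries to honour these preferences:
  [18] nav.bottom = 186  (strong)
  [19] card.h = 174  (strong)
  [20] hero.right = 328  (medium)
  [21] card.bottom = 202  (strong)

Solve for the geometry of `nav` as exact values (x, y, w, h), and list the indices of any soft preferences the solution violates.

nav = (x=151, y=159, w=177, h=27)
violated soft preferences: none

1. nav.x = 151  [hero.left = nav.left]
2. nav.w = 177  [hero.w = nav.w]
3. nav.y = 159  [nav.top = hero.bottom + 16]
4. nav.h = 27  [nav.h = 27]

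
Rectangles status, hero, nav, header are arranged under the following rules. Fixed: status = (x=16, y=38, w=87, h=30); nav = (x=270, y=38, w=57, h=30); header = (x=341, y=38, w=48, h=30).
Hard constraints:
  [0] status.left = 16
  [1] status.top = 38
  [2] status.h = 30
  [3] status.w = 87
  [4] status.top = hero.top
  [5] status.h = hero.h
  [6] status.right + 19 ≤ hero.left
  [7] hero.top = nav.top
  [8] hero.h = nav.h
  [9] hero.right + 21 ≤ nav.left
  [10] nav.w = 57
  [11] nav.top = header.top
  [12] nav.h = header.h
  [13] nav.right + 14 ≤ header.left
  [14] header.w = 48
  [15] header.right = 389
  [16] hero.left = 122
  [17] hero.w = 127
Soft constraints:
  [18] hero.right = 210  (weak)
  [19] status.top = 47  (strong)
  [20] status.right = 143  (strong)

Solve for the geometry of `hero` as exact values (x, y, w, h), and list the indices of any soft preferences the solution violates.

hero = (x=122, y=38, w=127, h=30)
violated soft preferences: 18, 19, 20

1. hero.y = 38  [status.top = hero.top]
2. hero.h = 30  [status.h = hero.h]
3. hero.x = 122  [hero.left = 122]
4. hero.w = 127  [hero.w = 127]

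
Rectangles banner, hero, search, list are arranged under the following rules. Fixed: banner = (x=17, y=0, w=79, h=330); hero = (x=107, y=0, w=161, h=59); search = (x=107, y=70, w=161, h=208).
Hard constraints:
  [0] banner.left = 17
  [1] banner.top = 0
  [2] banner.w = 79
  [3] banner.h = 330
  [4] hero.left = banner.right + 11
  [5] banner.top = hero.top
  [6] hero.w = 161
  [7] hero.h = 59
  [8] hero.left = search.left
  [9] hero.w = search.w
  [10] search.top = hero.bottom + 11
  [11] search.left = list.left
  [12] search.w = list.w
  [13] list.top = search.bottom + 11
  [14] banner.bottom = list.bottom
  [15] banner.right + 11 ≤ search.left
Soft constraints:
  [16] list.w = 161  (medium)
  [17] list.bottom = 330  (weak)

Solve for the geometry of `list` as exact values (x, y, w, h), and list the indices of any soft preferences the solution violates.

1. list.x = 107  [search.left = list.left]
2. list.w = 161  [search.w = list.w]
3. list.y = 289  [list.top = search.bottom + 11]
4. list.h = 41  [banner.bottom = list.bottom]

list = (x=107, y=289, w=161, h=41)
violated soft preferences: none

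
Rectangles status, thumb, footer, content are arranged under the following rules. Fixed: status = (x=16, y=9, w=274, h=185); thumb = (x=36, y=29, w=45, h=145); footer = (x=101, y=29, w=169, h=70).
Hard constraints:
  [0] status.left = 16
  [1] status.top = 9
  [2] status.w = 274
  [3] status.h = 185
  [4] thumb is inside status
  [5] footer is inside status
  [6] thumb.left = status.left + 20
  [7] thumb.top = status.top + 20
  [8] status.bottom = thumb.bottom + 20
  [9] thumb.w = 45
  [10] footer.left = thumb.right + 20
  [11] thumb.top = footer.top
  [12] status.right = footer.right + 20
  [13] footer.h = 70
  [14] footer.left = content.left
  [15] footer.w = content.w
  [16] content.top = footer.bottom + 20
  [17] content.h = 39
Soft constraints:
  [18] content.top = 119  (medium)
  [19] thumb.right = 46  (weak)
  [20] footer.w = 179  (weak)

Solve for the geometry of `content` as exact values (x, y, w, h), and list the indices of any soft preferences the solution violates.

content = (x=101, y=119, w=169, h=39)
violated soft preferences: 19, 20

1. content.x = 101  [footer.left = content.left]
2. content.w = 169  [footer.w = content.w]
3. content.y = 119  [content.top = footer.bottom + 20]
4. content.h = 39  [content.h = 39]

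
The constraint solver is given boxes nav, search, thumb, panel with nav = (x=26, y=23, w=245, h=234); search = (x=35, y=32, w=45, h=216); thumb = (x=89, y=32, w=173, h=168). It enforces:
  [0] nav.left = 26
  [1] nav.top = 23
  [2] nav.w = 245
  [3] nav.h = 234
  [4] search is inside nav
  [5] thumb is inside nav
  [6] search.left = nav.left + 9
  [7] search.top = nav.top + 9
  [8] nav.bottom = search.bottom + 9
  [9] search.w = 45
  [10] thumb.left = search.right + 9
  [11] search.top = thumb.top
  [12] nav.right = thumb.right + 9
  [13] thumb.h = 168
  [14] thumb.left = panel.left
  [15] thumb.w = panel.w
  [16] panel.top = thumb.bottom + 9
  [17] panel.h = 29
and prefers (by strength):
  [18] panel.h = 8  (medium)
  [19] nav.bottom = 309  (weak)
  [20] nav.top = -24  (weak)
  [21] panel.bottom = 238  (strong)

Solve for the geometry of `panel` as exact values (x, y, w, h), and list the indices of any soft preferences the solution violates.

1. panel.x = 89  [thumb.left = panel.left]
2. panel.w = 173  [thumb.w = panel.w]
3. panel.y = 209  [panel.top = thumb.bottom + 9]
4. panel.h = 29  [panel.h = 29]

panel = (x=89, y=209, w=173, h=29)
violated soft preferences: 18, 19, 20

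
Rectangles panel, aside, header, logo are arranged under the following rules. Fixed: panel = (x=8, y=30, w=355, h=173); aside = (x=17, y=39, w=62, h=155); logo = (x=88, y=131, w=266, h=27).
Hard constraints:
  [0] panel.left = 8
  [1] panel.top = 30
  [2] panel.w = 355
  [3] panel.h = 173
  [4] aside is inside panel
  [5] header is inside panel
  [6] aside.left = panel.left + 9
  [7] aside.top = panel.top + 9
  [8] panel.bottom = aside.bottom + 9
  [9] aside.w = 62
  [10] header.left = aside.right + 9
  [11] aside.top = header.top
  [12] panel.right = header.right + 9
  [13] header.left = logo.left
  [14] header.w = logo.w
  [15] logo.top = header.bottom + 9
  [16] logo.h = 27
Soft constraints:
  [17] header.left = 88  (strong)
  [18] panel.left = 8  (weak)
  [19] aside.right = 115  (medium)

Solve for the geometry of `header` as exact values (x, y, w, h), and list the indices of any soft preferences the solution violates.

1. header.x = 88  [header.left = aside.right + 9]
2. header.y = 39  [aside.top = header.top]
3. header.w = 266  [panel.right = header.right + 9]
4. header.h = 83  [logo.top = header.bottom + 9]

header = (x=88, y=39, w=266, h=83)
violated soft preferences: 19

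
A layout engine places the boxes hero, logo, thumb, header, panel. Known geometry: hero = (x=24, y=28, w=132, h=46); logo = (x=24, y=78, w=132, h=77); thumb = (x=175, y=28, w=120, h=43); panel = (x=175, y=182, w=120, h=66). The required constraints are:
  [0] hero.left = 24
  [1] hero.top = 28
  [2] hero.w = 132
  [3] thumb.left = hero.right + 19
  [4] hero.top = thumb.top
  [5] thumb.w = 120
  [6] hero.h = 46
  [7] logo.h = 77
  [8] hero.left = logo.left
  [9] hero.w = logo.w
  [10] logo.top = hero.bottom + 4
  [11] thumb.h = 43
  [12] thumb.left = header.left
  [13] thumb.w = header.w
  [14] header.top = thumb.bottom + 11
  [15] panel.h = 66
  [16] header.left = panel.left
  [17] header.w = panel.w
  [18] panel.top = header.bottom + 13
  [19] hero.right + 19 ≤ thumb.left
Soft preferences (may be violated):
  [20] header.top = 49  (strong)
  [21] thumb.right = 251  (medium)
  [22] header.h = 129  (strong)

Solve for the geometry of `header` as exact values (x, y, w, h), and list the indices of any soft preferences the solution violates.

header = (x=175, y=82, w=120, h=87)
violated soft preferences: 20, 21, 22

1. header.x = 175  [thumb.left = header.left]
2. header.w = 120  [thumb.w = header.w]
3. header.y = 82  [header.top = thumb.bottom + 11]
4. header.h = 87  [panel.top = header.bottom + 13]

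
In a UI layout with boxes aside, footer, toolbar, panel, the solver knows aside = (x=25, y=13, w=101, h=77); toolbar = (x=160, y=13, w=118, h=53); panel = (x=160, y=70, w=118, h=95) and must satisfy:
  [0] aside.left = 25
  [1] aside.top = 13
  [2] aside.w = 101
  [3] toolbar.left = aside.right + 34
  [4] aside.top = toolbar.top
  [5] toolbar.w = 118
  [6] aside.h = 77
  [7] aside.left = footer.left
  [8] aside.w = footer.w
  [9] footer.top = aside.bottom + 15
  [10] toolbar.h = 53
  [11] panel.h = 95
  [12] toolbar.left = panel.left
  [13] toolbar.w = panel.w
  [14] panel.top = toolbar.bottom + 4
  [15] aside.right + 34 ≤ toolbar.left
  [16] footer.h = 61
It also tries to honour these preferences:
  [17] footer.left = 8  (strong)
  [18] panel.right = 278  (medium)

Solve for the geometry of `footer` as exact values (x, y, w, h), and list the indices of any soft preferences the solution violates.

footer = (x=25, y=105, w=101, h=61)
violated soft preferences: 17

1. footer.x = 25  [aside.left = footer.left]
2. footer.w = 101  [aside.w = footer.w]
3. footer.y = 105  [footer.top = aside.bottom + 15]
4. footer.h = 61  [footer.h = 61]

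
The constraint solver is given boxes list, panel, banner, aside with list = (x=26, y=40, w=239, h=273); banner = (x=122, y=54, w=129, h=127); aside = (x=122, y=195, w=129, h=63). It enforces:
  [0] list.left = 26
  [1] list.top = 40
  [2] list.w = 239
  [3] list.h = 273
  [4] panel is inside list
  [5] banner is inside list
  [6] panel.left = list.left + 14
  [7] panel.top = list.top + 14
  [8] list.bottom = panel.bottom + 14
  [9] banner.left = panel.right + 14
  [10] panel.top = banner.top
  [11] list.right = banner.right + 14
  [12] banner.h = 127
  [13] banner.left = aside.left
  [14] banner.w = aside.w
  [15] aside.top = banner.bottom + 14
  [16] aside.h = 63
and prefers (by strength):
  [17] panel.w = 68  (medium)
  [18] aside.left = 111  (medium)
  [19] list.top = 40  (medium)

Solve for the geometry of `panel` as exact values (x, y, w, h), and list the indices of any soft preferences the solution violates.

panel = (x=40, y=54, w=68, h=245)
violated soft preferences: 18

1. panel.x = 40  [panel.left = list.left + 14]
2. panel.y = 54  [panel.top = list.top + 14]
3. panel.h = 245  [list.bottom = panel.bottom + 14]
4. panel.w = 68  [banner.left = panel.right + 14]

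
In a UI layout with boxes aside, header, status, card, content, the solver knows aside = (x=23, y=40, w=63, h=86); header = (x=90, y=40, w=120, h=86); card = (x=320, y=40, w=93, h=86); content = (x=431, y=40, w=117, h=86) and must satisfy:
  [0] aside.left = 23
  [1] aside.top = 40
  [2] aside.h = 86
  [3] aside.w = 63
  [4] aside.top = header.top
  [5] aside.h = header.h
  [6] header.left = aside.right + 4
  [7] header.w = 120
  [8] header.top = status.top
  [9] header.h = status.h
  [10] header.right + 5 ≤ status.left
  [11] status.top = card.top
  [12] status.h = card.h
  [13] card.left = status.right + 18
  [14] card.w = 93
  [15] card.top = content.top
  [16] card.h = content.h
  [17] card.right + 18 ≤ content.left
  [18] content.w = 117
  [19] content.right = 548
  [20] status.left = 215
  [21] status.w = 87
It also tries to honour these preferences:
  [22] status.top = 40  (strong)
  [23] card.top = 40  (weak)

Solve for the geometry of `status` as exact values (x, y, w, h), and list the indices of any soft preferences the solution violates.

1. status.y = 40  [header.top = status.top]
2. status.h = 86  [header.h = status.h]
3. status.x = 215  [status.left = 215]
4. status.w = 87  [status.w = 87]

status = (x=215, y=40, w=87, h=86)
violated soft preferences: none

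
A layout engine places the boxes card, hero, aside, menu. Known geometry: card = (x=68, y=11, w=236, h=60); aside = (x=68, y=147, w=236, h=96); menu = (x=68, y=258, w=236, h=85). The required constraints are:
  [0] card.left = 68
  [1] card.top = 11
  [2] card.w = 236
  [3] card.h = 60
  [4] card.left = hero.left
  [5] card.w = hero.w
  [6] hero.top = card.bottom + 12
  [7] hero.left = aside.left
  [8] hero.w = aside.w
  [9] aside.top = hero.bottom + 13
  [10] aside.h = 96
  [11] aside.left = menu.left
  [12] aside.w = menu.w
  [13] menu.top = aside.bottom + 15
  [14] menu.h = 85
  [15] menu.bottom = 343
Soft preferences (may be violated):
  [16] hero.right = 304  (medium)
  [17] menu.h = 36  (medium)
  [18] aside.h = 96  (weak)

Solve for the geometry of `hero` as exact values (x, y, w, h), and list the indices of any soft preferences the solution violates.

hero = (x=68, y=83, w=236, h=51)
violated soft preferences: 17

1. hero.x = 68  [card.left = hero.left]
2. hero.w = 236  [card.w = hero.w]
3. hero.y = 83  [hero.top = card.bottom + 12]
4. hero.h = 51  [aside.top = hero.bottom + 13]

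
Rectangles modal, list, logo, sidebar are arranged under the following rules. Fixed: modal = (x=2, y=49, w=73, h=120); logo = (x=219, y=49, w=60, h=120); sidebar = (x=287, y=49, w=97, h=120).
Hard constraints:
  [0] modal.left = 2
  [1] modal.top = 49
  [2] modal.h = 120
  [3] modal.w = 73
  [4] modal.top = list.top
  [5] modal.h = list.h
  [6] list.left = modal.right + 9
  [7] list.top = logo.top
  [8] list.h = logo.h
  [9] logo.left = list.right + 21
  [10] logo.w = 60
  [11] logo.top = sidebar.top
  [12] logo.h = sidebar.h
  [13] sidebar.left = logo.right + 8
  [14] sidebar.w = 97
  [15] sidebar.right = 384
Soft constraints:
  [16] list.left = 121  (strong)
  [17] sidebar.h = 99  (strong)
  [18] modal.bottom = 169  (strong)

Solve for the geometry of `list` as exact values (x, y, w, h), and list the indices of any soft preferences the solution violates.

list = (x=84, y=49, w=114, h=120)
violated soft preferences: 16, 17

1. list.y = 49  [modal.top = list.top]
2. list.h = 120  [modal.h = list.h]
3. list.x = 84  [list.left = modal.right + 9]
4. list.w = 114  [logo.left = list.right + 21]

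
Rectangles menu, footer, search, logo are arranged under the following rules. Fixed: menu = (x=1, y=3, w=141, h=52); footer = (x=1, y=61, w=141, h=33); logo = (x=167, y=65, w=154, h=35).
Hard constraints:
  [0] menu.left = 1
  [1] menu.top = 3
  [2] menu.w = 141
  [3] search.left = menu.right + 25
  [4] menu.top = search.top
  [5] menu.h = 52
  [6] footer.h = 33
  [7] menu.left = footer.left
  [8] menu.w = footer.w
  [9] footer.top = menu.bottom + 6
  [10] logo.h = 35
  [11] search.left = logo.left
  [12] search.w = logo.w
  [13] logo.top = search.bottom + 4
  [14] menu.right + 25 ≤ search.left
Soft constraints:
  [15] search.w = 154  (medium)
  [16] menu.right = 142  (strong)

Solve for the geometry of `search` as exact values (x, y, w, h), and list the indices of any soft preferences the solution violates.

1. search.x = 167  [search.left = menu.right + 25]
2. search.y = 3  [menu.top = search.top]
3. search.w = 154  [search.w = logo.w]
4. search.h = 58  [logo.top = search.bottom + 4]

search = (x=167, y=3, w=154, h=58)
violated soft preferences: none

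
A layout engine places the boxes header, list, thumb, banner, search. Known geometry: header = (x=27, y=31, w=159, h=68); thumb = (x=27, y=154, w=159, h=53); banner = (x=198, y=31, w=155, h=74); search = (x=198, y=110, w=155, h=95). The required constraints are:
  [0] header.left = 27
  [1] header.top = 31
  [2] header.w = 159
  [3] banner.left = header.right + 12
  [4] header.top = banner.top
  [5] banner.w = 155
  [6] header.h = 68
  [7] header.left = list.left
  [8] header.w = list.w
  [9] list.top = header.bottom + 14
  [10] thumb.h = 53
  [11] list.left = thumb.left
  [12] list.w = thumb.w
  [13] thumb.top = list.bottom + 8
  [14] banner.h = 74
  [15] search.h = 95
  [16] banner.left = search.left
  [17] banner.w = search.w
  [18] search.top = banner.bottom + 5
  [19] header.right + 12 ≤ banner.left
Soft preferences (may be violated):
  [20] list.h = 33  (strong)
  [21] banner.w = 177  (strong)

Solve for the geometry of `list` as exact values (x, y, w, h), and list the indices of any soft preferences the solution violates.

list = (x=27, y=113, w=159, h=33)
violated soft preferences: 21

1. list.x = 27  [header.left = list.left]
2. list.w = 159  [header.w = list.w]
3. list.y = 113  [list.top = header.bottom + 14]
4. list.h = 33  [thumb.top = list.bottom + 8]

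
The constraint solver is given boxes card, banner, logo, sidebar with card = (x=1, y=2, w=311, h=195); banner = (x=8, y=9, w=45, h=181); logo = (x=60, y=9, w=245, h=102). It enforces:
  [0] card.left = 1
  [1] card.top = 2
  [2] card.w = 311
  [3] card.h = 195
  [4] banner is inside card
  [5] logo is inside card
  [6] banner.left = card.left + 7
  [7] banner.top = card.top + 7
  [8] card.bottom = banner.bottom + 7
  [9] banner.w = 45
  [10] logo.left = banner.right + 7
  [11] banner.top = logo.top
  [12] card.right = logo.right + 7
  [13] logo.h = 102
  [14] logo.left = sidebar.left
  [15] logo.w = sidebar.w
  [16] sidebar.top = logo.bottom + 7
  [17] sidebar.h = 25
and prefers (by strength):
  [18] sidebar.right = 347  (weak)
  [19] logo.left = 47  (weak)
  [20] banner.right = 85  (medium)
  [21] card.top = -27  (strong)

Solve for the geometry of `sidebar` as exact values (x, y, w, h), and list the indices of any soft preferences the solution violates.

1. sidebar.x = 60  [logo.left = sidebar.left]
2. sidebar.w = 245  [logo.w = sidebar.w]
3. sidebar.y = 118  [sidebar.top = logo.bottom + 7]
4. sidebar.h = 25  [sidebar.h = 25]

sidebar = (x=60, y=118, w=245, h=25)
violated soft preferences: 18, 19, 20, 21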